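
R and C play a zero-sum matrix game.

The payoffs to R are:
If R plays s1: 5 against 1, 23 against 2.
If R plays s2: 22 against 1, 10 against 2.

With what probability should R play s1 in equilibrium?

Row minima are 5 and 10, so R's maximin is 10; column maxima are 22 and 23, so C's minimax is 22. These differ, so the equilibrium is in mixed strategies.
Let R play s1 with probability p. C is indifferent when 5p + 22(1−p) = 23p + 10(1−p), giving p = 2/5.

2/5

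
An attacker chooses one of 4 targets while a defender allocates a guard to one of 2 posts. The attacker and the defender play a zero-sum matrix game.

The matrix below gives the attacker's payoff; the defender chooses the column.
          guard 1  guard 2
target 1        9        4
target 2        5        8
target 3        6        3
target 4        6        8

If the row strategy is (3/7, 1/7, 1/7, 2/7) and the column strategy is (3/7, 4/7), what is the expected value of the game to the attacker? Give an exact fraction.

Against (3/7, 4/7), each row's expected payoff is target 1: 43/7; target 2: 47/7; target 3: 30/7; target 4: 50/7.
Taking the (3/7, 1/7, 1/7, 2/7)-weighted average: (3/7)·(43/7) + (1/7)·(47/7) + (1/7)·(30/7) + (2/7)·(50/7) = 306/49.

306/49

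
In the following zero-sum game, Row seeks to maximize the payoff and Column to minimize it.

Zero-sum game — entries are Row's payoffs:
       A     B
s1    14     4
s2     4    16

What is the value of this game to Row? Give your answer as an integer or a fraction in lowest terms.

Row minima are 4 and 4, so Row's maximin is 4; column maxima are 14 and 16, so Column's minimax is 14. These differ, so the equilibrium is in mixed strategies.
Let Row play s1 with probability p. Column is indifferent when 14p + 4(1−p) = 4p + 16(1−p), giving p = 6/11.
Let Column play A with probability q. Row is indifferent when 14q + 4(1−q) = 4q + 16(1−q), giving q = 6/11.
The value is 14·(6/11) + (4)·(5/11) = 104/11.

104/11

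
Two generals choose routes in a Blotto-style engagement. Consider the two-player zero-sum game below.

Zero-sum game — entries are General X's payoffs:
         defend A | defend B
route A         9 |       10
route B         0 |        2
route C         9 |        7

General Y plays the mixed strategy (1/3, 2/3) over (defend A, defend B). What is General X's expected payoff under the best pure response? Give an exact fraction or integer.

29/3

route A: (9)·(1/3) + (10)·(2/3) = 29/3.
route B: (0)·(1/3) + (2)·(2/3) = 4/3.
route C: (9)·(1/3) + (7)·(2/3) = 23/3.
The best pure response is route A with expected payoff 29/3.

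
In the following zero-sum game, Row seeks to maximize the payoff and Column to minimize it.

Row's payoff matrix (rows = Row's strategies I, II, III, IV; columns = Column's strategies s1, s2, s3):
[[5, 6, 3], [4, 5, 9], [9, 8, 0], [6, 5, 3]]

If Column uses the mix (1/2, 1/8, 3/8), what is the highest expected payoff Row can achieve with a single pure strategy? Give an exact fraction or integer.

I: (5)·(1/2) + (6)·(1/8) + (3)·(3/8) = 35/8.
II: (4)·(1/2) + (5)·(1/8) + (9)·(3/8) = 6.
III: (9)·(1/2) + (8)·(1/8) + (0)·(3/8) = 11/2.
IV: (6)·(1/2) + (5)·(1/8) + (3)·(3/8) = 19/4.
The best pure response is II with expected payoff 6.

6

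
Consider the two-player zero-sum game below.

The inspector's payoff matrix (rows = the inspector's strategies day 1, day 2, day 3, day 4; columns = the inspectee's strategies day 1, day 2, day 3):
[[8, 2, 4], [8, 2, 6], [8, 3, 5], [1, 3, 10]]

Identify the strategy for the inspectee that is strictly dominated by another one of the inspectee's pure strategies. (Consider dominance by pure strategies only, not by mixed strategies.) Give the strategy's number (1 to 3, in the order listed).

The inspectee prefers columns that give the inspector less. Compare day 3 with day 2: 2 < 4, 2 < 6, 3 < 5, 3 < 10.
So day 2 strictly dominates day 3 for the inspectee; day 3 is strictly dominated.

3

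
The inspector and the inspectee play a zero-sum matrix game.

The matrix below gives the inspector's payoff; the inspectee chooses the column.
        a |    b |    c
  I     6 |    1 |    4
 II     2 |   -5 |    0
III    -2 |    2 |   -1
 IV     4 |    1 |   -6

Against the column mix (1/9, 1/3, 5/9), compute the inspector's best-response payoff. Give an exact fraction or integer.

I: (6)·(1/9) + (1)·(1/3) + (4)·(5/9) = 29/9.
II: (2)·(1/9) + (-5)·(1/3) + (0)·(5/9) = -13/9.
III: (-2)·(1/9) + (2)·(1/3) + (-1)·(5/9) = -1/9.
IV: (4)·(1/9) + (1)·(1/3) + (-6)·(5/9) = -23/9.
The best pure response is I with expected payoff 29/9.

29/9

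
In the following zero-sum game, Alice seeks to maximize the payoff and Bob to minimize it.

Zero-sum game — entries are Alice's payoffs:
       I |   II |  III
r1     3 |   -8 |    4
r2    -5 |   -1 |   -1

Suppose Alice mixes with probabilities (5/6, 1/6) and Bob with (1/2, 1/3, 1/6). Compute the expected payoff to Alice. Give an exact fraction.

-11/12

Against (1/2, 1/3, 1/6), each row's expected payoff is r1: -1/2; r2: -3.
Taking the (5/6, 1/6)-weighted average: (5/6)·(-1/2) + (1/6)·(-3) = -11/12.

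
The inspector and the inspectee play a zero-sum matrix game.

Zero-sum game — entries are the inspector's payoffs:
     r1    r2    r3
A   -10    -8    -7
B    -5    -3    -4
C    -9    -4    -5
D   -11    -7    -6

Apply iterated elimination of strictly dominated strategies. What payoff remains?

-5

Row D is strictly dominated by row B (-5>-11, -3>-7, -4>-6); eliminate D.
Row A is strictly dominated by row B (-5>-10, -3>-8, -4>-7); eliminate A.
Column r2 is strictly dominated by r1 for the inspectee (-5<-3, -9<-4); eliminate r2.
Row C is strictly dominated by row B (-5>-9, -4>-5); eliminate C.
Column r3 is strictly dominated by r1 for the inspectee (-5<-4); eliminate r3.
Only (B, r1) remains, with payoff -5.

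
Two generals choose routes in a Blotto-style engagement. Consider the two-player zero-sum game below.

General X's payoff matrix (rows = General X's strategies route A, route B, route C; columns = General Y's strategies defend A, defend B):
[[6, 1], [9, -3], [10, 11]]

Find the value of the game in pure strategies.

10

Row minima: 1, -3, 10 → General X's maximin is 10.
Column maxima: 10, 11 → General Y's minimax is 10.
They coincide at (route C, defend A), so the value is 10.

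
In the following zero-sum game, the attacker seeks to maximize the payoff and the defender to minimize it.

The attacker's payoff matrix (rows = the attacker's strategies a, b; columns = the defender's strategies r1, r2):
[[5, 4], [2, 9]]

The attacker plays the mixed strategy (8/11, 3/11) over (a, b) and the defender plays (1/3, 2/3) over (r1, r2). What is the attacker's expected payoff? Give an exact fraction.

Against (1/3, 2/3), each row's expected payoff is a: 13/3; b: 20/3.
Taking the (8/11, 3/11)-weighted average: (8/11)·(13/3) + (3/11)·(20/3) = 164/33.

164/33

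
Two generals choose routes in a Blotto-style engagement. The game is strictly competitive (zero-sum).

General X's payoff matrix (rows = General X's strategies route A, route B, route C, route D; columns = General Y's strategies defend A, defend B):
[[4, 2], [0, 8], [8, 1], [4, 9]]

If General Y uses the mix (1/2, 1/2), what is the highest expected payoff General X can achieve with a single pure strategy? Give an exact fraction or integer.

route A: (4)·(1/2) + (2)·(1/2) = 3.
route B: (0)·(1/2) + (8)·(1/2) = 4.
route C: (8)·(1/2) + (1)·(1/2) = 9/2.
route D: (4)·(1/2) + (9)·(1/2) = 13/2.
The best pure response is route D with expected payoff 13/2.

13/2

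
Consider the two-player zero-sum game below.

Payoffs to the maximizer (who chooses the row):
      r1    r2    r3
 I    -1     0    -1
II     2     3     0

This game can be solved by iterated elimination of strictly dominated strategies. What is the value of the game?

0

Row I is strictly dominated by row II (2>-1, 3>0, 0>-1); eliminate I.
Column r2 is strictly dominated by r1 for the minimizer (2<3); eliminate r2.
Column r1 is strictly dominated by r3 for the minimizer (0<2); eliminate r1.
Only (II, r3) remains, with payoff 0.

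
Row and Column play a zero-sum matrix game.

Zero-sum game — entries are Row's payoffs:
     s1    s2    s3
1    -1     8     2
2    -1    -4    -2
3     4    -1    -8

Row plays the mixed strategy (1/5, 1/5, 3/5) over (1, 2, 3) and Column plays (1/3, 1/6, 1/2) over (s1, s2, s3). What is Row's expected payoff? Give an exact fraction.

Against (1/3, 1/6, 1/2), each row's expected payoff is 1: 2; 2: -2; 3: -17/6.
Taking the (1/5, 1/5, 3/5)-weighted average: (1/5)·(2) + (1/5)·(-2) + (3/5)·(-17/6) = -17/10.

-17/10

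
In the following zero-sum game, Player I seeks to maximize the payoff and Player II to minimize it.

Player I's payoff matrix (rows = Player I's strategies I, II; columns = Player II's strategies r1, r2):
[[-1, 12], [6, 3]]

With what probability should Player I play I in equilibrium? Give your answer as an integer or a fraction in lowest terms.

Row minima are -1 and 3, so Player I's maximin is 3; column maxima are 6 and 12, so Player II's minimax is 6. These differ, so the equilibrium is in mixed strategies.
Let Player I play I with probability p. Player II is indifferent when −p + 6(1−p) = 12p + 3(1−p), giving p = 3/16.

3/16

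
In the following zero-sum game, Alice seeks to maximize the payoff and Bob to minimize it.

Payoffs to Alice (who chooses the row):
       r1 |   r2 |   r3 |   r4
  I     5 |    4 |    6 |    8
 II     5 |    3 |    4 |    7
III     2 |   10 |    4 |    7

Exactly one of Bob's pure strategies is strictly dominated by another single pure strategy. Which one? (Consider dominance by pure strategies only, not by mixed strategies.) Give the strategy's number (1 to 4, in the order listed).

4

Bob prefers columns that give Alice less. Compare r4 with r1: 5 < 8, 5 < 7, 2 < 7.
So r1 strictly dominates r4 for Bob; r4 is strictly dominated.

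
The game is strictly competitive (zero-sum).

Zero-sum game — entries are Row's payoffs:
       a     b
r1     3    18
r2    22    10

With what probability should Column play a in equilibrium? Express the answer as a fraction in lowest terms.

Row minima are 3 and 10, so Row's maximin is 10; column maxima are 22 and 18, so Column's minimax is 18. These differ, so the equilibrium is in mixed strategies.
Let Column play a with probability q. Row is indifferent when 3q + 18(1−q) = 22q + 10(1−q), giving q = 8/27.

8/27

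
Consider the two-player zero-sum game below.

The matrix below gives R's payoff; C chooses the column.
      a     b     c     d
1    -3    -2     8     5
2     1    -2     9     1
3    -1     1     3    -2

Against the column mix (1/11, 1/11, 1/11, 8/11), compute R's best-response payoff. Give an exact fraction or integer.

1: (-3)·(1/11) + (-2)·(1/11) + (8)·(1/11) + (5)·(8/11) = 43/11.
2: (1)·(1/11) + (-2)·(1/11) + (9)·(1/11) + (1)·(8/11) = 16/11.
3: (-1)·(1/11) + (1)·(1/11) + (3)·(1/11) + (-2)·(8/11) = -13/11.
The best pure response is 1 with expected payoff 43/11.

43/11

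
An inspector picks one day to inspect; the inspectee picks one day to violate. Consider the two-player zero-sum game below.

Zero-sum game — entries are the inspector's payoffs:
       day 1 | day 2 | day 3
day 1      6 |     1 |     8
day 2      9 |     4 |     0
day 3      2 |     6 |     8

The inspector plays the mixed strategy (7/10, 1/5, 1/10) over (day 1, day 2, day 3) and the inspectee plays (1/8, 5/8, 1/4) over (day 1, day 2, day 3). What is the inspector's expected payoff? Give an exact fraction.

59/16

Against (1/8, 5/8, 1/4), each row's expected payoff is day 1: 27/8; day 2: 29/8; day 3: 6.
Taking the (7/10, 1/5, 1/10)-weighted average: (7/10)·(27/8) + (1/5)·(29/8) + (1/10)·(6) = 59/16.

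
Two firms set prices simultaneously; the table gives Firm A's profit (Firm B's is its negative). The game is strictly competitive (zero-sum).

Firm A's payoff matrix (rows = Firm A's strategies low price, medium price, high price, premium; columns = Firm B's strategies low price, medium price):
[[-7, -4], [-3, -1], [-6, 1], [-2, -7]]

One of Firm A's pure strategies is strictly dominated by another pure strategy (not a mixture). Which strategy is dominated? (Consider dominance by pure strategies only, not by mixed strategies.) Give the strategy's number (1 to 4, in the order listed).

Compare low price with medium price: -3 > -7, -1 > -4.
So medium price strictly dominates low price for Firm A; low price is strictly dominated.

1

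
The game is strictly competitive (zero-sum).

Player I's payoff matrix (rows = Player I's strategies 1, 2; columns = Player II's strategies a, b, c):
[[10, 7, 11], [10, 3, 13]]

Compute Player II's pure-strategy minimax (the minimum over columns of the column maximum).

7

The worst case (largest entry) in each column is a: 10, b: 7, c: 13.
The best (smallest) of these is 7.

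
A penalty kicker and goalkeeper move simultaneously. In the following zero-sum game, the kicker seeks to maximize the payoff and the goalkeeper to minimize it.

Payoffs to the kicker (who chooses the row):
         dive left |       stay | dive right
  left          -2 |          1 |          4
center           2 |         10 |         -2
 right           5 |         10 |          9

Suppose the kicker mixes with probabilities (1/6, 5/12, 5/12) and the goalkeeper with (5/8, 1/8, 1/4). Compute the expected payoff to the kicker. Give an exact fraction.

Against (5/8, 1/8, 1/4), each row's expected payoff is left: -1/8; center: 2; right: 53/8.
Taking the (1/6, 5/12, 5/12)-weighted average: (1/6)·(-1/8) + (5/12)·(2) + (5/12)·(53/8) = 343/96.

343/96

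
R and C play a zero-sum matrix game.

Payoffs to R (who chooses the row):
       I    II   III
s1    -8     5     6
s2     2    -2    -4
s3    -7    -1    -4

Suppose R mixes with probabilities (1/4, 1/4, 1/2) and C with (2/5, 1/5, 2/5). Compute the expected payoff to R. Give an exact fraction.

-51/20

Against (2/5, 1/5, 2/5), each row's expected payoff is s1: 1/5; s2: -6/5; s3: -23/5.
Taking the (1/4, 1/4, 1/2)-weighted average: (1/4)·(1/5) + (1/4)·(-6/5) + (1/2)·(-23/5) = -51/20.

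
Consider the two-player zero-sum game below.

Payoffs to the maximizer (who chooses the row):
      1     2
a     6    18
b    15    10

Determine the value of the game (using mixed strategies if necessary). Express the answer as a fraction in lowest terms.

210/17

Row minima are 6 and 10, so the maximizer's maximin is 10; column maxima are 15 and 18, so the minimizer's minimax is 15. These differ, so the equilibrium is in mixed strategies.
Let the maximizer play a with probability p. The minimizer is indifferent when 6p + 15(1−p) = 18p + 10(1−p), giving p = 5/17.
Let the minimizer play 1 with probability q. The maximizer is indifferent when 6q + 18(1−q) = 15q + 10(1−q), giving q = 8/17.
The value is 6·(8/17) + (18)·(9/17) = 210/17.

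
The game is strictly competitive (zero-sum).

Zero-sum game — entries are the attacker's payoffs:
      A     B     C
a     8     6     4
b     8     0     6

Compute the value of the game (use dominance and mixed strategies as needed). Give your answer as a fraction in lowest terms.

Column A is strictly dominated by C for the defender (it gives the attacker more in every row).
The remaining 2×2 game on (a, b) × (B, C) has no saddle point. Let the attacker play a with probability p; indifference gives 6p = 4p + 6(1−p), so p = 3/4.
Similarly the defender's optimal q on B is 1/4, and the value is 6·(1/4) + (4)·(3/4) = 9/2.

9/2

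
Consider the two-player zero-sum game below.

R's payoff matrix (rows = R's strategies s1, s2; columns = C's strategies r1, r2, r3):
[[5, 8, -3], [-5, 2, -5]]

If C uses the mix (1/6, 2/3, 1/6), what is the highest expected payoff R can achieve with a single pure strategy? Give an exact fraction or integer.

s1: (5)·(1/6) + (8)·(2/3) + (-3)·(1/6) = 17/3.
s2: (-5)·(1/6) + (2)·(2/3) + (-5)·(1/6) = -1/3.
The best pure response is s1 with expected payoff 17/3.

17/3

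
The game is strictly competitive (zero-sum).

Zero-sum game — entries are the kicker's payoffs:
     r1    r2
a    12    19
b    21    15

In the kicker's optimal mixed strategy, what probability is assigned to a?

6/13

Row minima are 12 and 15, so the kicker's maximin is 15; column maxima are 21 and 19, so the goalkeeper's minimax is 19. These differ, so the equilibrium is in mixed strategies.
Let the kicker play a with probability p. The goalkeeper is indifferent when 12p + 21(1−p) = 19p + 15(1−p), giving p = 6/13.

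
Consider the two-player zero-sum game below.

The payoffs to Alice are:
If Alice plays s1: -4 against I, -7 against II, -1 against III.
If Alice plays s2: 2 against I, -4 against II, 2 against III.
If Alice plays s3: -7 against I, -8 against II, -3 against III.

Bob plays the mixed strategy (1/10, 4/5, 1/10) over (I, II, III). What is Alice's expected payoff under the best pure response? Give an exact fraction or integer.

s1: (-4)·(1/10) + (-7)·(4/5) + (-1)·(1/10) = -61/10.
s2: (2)·(1/10) + (-4)·(4/5) + (2)·(1/10) = -14/5.
s3: (-7)·(1/10) + (-8)·(4/5) + (-3)·(1/10) = -37/5.
The best pure response is s2 with expected payoff -14/5.

-14/5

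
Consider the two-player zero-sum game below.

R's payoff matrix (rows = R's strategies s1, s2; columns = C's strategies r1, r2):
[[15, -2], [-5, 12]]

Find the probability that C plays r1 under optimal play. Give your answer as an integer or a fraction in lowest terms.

Row minima are -2 and -5, so R's maximin is -2; column maxima are 15 and 12, so C's minimax is 12. These differ, so the equilibrium is in mixed strategies.
Let C play r1 with probability q. R is indifferent when 15q − 2(1−q) = −5q + 12(1−q), giving q = 7/17.

7/17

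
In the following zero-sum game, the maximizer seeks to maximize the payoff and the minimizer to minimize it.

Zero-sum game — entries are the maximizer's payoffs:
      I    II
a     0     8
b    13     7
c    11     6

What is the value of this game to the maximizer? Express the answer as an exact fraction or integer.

52/7

Row c is strictly dominated by row b, so the maximizer never plays it.
The remaining 2×2 game on (a, b) × (I, II) has no saddle point. Let the maximizer play a with probability p; indifference gives 13(1−p) = 8p + 7(1−p), so p = 3/7.
Similarly the minimizer's optimal q on I is 1/14, and the value is 0·(1/14) + (8)·(13/14) = 52/7.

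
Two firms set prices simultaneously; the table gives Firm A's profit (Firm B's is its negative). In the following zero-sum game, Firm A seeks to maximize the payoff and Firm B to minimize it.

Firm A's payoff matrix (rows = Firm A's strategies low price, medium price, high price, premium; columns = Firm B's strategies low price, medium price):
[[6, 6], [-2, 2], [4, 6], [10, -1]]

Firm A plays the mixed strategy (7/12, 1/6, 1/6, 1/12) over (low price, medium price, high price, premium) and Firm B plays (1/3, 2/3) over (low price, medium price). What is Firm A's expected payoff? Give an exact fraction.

Against (1/3, 2/3), each row's expected payoff is low price: 6; medium price: 2/3; high price: 16/3; premium: 8/3.
Taking the (7/12, 1/6, 1/6, 1/12)-weighted average: (7/12)·(6) + (1/6)·(2/3) + (1/6)·(16/3) + (1/12)·(8/3) = 85/18.

85/18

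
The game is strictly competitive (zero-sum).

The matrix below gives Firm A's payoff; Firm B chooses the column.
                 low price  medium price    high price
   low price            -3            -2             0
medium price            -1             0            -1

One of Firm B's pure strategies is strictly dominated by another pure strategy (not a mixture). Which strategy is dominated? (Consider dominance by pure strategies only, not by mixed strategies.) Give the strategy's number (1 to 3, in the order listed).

Firm B prefers columns that give Firm A less. Compare medium price with low price: -3 < -2, -1 < 0.
So low price strictly dominates medium price for Firm B; medium price is strictly dominated.

2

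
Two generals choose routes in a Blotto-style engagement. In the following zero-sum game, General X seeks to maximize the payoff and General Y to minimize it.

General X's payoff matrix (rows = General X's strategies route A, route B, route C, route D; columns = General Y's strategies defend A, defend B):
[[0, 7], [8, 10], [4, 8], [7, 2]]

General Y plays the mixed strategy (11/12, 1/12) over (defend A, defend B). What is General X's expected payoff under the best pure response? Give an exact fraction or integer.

49/6

route A: (0)·(11/12) + (7)·(1/12) = 7/12.
route B: (8)·(11/12) + (10)·(1/12) = 49/6.
route C: (4)·(11/12) + (8)·(1/12) = 13/3.
route D: (7)·(11/12) + (2)·(1/12) = 79/12.
The best pure response is route B with expected payoff 49/6.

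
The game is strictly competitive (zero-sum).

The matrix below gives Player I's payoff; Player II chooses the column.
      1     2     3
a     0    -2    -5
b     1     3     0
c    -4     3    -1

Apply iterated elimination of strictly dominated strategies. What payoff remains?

Row a is strictly dominated by row b (1>0, 3>-2, 0>-5); eliminate a.
Column 2 is strictly dominated by 1 for Player II (1<3, -4<3); eliminate 2.
Row c is strictly dominated by row b (1>-4, 0>-1); eliminate c.
Column 1 is strictly dominated by 3 for Player II (0<1); eliminate 1.
Only (b, 3) remains, with payoff 0.

0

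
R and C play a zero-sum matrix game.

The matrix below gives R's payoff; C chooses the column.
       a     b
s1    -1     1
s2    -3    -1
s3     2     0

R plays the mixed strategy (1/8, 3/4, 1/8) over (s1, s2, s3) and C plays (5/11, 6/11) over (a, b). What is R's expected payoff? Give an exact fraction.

Against (5/11, 6/11), each row's expected payoff is s1: 1/11; s2: -21/11; s3: 10/11.
Taking the (1/8, 3/4, 1/8)-weighted average: (1/8)·(1/11) + (3/4)·(-21/11) + (1/8)·(10/11) = -115/88.

-115/88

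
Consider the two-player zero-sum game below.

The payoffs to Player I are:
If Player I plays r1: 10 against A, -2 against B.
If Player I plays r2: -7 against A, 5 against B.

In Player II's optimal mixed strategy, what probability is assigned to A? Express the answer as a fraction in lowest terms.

7/24

Row minima are -2 and -7, so Player I's maximin is -2; column maxima are 10 and 5, so Player II's minimax is 5. These differ, so the equilibrium is in mixed strategies.
Let Player II play A with probability q. Player I is indifferent when 10q − 2(1−q) = −7q + 5(1−q), giving q = 7/24.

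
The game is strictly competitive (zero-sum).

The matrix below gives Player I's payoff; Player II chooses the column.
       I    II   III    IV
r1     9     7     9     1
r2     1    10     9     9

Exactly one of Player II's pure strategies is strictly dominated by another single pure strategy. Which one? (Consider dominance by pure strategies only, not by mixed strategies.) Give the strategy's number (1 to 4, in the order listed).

2

Player II prefers columns that give Player I less. Compare II with IV: 1 < 7, 9 < 10.
So IV strictly dominates II for Player II; II is strictly dominated.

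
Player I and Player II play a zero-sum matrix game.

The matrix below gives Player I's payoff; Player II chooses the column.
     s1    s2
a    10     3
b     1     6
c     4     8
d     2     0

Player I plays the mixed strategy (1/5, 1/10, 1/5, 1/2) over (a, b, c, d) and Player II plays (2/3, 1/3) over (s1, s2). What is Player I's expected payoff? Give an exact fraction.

Against (2/3, 1/3), each row's expected payoff is a: 23/3; b: 8/3; c: 16/3; d: 4/3.
Taking the (1/5, 1/10, 1/5, 1/2)-weighted average: (1/5)·(23/3) + (1/10)·(8/3) + (1/5)·(16/3) + (1/2)·(4/3) = 53/15.

53/15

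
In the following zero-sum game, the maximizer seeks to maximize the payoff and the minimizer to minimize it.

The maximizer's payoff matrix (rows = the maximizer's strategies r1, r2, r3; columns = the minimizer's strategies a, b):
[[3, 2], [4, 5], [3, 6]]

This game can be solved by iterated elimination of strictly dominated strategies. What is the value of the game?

Row r1 is strictly dominated by row r2 (4>3, 5>2); eliminate r1.
Column b is strictly dominated by a for the minimizer (4<5, 3<6); eliminate b.
Row r3 is strictly dominated by row r2 (4>3); eliminate r3.
Only (r2, a) remains, with payoff 4.

4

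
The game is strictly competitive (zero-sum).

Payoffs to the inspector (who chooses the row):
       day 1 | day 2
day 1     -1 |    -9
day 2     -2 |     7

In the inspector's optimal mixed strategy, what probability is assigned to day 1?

Row minima are -9 and -2, so the inspector's maximin is -2; column maxima are -1 and 7, so the inspectee's minimax is -1. These differ, so the equilibrium is in mixed strategies.
Let the inspector play day 1 with probability p. The inspectee is indifferent when −p − 2(1−p) = −9p + 7(1−p), giving p = 9/17.

9/17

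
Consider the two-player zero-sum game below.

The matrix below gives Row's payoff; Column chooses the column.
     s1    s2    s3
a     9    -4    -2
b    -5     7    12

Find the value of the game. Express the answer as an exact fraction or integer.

43/25

Column s3 is strictly dominated by s2 for Column (it gives Row more in every row).
The remaining 2×2 game on (a, b) × (s1, s2) has no saddle point. Let Row play a with probability p; indifference gives 9p − 5(1−p) = −4p + 7(1−p), so p = 12/25.
Similarly Column's optimal q on s1 is 11/25, and the value is 9·(11/25) + (-4)·(14/25) = 43/25.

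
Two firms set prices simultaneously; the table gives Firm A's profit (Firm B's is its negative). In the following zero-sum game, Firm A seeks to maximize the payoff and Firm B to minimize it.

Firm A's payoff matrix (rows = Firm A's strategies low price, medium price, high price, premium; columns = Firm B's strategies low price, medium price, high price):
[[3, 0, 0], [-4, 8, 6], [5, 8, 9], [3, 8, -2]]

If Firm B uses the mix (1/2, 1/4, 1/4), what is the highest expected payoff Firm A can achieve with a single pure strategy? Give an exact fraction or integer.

27/4

low price: (3)·(1/2) + (0)·(1/4) + (0)·(1/4) = 3/2.
medium price: (-4)·(1/2) + (8)·(1/4) + (6)·(1/4) = 3/2.
high price: (5)·(1/2) + (8)·(1/4) + (9)·(1/4) = 27/4.
premium: (3)·(1/2) + (8)·(1/4) + (-2)·(1/4) = 3.
The best pure response is high price with expected payoff 27/4.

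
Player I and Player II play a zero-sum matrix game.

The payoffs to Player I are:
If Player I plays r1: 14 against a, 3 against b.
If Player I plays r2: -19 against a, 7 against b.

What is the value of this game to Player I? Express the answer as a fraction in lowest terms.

Row minima are 3 and -19, so Player I's maximin is 3; column maxima are 14 and 7, so Player II's minimax is 7. These differ, so the equilibrium is in mixed strategies.
Let Player I play r1 with probability p. Player II is indifferent when 14p − 19(1−p) = 3p + 7(1−p), giving p = 26/37.
Let Player II play a with probability q. Player I is indifferent when 14q + 3(1−q) = −19q + 7(1−q), giving q = 4/37.
The value is 14·(4/37) + (3)·(33/37) = 155/37.

155/37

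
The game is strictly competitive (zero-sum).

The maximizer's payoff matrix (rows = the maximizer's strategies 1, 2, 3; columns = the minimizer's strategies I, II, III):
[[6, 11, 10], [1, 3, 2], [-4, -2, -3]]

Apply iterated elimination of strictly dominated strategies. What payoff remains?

6

Column II is strictly dominated by I for the minimizer (6<11, 1<3, -4<-2); eliminate II.
Row 2 is strictly dominated by row 1 (6>1, 10>2); eliminate 2.
Column III is strictly dominated by I for the minimizer (6<10, -4<-3); eliminate III.
Row 3 is strictly dominated by row 1 (6>-4); eliminate 3.
Only (1, I) remains, with payoff 6.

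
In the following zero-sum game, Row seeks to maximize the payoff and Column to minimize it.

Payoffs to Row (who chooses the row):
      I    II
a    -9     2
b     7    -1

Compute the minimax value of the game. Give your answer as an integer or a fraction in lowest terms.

5/19

Row minima are -9 and -1, so Row's maximin is -1; column maxima are 7 and 2, so Column's minimax is 2. These differ, so the equilibrium is in mixed strategies.
Let Row play a with probability p. Column is indifferent when −9p + 7(1−p) = 2p − (1−p), giving p = 8/19.
Let Column play I with probability q. Row is indifferent when −9q + 2(1−q) = 7q − (1−q), giving q = 3/19.
The value is -9·(3/19) + (2)·(16/19) = 5/19.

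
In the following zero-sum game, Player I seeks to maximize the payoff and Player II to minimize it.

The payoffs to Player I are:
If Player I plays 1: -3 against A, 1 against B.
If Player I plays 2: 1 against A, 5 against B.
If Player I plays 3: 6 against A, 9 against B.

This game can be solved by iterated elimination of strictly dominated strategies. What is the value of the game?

6

Column B is strictly dominated by A for Player II (-3<1, 1<5, 6<9); eliminate B.
Row 1 is strictly dominated by row 2 (1>-3); eliminate 1.
Row 2 is strictly dominated by row 3 (6>1); eliminate 2.
Only (3, A) remains, with payoff 6.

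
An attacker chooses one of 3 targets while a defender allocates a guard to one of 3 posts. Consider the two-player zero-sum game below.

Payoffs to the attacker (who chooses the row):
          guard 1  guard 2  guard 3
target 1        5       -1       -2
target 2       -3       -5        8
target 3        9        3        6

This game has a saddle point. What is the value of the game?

Row minima: -2, -5, 3 → the attacker's maximin is 3.
Column maxima: 9, 3, 8 → the defender's minimax is 3.
They coincide at (target 3, guard 2), so the value is 3.

3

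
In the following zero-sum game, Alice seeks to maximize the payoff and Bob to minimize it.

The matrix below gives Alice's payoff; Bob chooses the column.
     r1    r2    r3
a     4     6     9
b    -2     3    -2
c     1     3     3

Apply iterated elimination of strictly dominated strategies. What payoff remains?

4

Column r2 is strictly dominated by r1 for Bob (4<6, -2<3, 1<3); eliminate r2.
Row b is strictly dominated by row a (4>-2, 9>-2); eliminate b.
Row c is strictly dominated by row a (4>1, 9>3); eliminate c.
Column r3 is strictly dominated by r1 for Bob (4<9); eliminate r3.
Only (a, r1) remains, with payoff 4.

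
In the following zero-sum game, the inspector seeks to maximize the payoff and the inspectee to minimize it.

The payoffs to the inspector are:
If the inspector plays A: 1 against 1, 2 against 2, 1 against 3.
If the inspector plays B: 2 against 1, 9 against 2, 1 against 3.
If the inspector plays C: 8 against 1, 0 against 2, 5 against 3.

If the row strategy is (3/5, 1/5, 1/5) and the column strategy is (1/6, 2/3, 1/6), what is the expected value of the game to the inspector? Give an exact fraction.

41/15

Against (1/6, 2/3, 1/6), each row's expected payoff is A: 5/3; B: 13/2; C: 13/6.
Taking the (3/5, 1/5, 1/5)-weighted average: (3/5)·(5/3) + (1/5)·(13/2) + (1/5)·(13/6) = 41/15.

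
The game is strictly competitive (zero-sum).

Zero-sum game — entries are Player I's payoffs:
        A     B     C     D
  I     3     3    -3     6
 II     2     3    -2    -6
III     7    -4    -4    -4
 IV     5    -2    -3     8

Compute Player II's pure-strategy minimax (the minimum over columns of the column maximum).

The worst case (largest entry) in each column is A: 7, B: 3, C: -2, D: 8.
The best (smallest) of these is -2.

-2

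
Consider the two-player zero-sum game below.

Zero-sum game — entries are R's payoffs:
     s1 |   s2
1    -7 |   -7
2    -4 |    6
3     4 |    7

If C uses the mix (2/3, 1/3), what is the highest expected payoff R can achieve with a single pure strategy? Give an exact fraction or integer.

1: (-7)·(2/3) + (-7)·(1/3) = -7.
2: (-4)·(2/3) + (6)·(1/3) = -2/3.
3: (4)·(2/3) + (7)·(1/3) = 5.
The best pure response is 3 with expected payoff 5.

5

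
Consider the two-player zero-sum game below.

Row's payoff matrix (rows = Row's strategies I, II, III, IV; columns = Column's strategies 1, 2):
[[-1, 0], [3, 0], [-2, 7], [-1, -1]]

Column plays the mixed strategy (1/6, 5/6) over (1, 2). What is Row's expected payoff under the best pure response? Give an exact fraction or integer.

I: (-1)·(1/6) + (0)·(5/6) = -1/6.
II: (3)·(1/6) + (0)·(5/6) = 1/2.
III: (-2)·(1/6) + (7)·(5/6) = 11/2.
IV: (-1)·(1/6) + (-1)·(5/6) = -1.
The best pure response is III with expected payoff 11/2.

11/2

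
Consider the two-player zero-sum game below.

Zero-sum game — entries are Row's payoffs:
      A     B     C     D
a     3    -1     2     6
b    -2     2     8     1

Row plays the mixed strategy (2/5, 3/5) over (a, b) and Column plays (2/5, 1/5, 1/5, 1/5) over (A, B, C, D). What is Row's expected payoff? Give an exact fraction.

Against (2/5, 1/5, 1/5, 1/5), each row's expected payoff is a: 13/5; b: 7/5.
Taking the (2/5, 3/5)-weighted average: (2/5)·(13/5) + (3/5)·(7/5) = 47/25.

47/25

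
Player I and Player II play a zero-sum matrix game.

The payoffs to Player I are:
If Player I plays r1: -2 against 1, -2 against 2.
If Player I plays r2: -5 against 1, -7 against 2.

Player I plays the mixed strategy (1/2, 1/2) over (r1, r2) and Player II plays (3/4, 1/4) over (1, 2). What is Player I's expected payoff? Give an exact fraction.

-15/4

Against (3/4, 1/4), each row's expected payoff is r1: -2; r2: -11/2.
Taking the (1/2, 1/2)-weighted average: (1/2)·(-2) + (1/2)·(-11/2) = -15/4.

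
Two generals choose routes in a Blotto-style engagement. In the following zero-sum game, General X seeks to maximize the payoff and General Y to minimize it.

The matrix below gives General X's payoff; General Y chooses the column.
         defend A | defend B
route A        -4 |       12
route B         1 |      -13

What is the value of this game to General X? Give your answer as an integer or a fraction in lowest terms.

Row minima are -4 and -13, so General X's maximin is -4; column maxima are 1 and 12, so General Y's minimax is 1. These differ, so the equilibrium is in mixed strategies.
Let General X play route A with probability p. General Y is indifferent when −4p + (1−p) = 12p − 13(1−p), giving p = 7/15.
Let General Y play defend A with probability q. General X is indifferent when −4q + 12(1−q) = q − 13(1−q), giving q = 5/6.
The value is -4·(5/6) + (12)·(1/6) = -4/3.

-4/3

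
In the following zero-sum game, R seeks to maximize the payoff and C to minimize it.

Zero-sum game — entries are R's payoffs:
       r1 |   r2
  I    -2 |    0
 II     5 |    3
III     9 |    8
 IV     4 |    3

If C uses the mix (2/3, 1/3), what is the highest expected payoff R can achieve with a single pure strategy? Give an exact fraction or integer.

26/3

I: (-2)·(2/3) + (0)·(1/3) = -4/3.
II: (5)·(2/3) + (3)·(1/3) = 13/3.
III: (9)·(2/3) + (8)·(1/3) = 26/3.
IV: (4)·(2/3) + (3)·(1/3) = 11/3.
The best pure response is III with expected payoff 26/3.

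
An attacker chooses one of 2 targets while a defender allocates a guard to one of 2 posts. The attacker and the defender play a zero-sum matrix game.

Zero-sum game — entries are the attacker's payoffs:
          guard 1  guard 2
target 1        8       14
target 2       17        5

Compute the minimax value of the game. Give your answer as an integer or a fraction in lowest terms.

11

Row minima are 8 and 5, so the attacker's maximin is 8; column maxima are 17 and 14, so the defender's minimax is 14. These differ, so the equilibrium is in mixed strategies.
Let the attacker play target 1 with probability p. The defender is indifferent when 8p + 17(1−p) = 14p + 5(1−p), giving p = 2/3.
Let the defender play guard 1 with probability q. The attacker is indifferent when 8q + 14(1−q) = 17q + 5(1−q), giving q = 1/2.
The value is 8·(1/2) + (14)·(1/2) = 11.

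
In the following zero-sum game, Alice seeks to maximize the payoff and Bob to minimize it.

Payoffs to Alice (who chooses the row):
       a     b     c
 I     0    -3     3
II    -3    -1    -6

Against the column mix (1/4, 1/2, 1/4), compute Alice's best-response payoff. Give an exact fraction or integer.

I: (0)·(1/4) + (-3)·(1/2) + (3)·(1/4) = -3/4.
II: (-3)·(1/4) + (-1)·(1/2) + (-6)·(1/4) = -11/4.
The best pure response is I with expected payoff -3/4.

-3/4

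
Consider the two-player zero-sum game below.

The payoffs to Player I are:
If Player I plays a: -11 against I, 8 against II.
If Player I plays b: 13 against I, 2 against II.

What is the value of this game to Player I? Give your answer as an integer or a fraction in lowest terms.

Row minima are -11 and 2, so Player I's maximin is 2; column maxima are 13 and 8, so Player II's minimax is 8. These differ, so the equilibrium is in mixed strategies.
Let Player I play a with probability p. Player II is indifferent when −11p + 13(1−p) = 8p + 2(1−p), giving p = 11/30.
Let Player II play I with probability q. Player I is indifferent when −11q + 8(1−q) = 13q + 2(1−q), giving q = 1/5.
The value is -11·(1/5) + (8)·(4/5) = 21/5.

21/5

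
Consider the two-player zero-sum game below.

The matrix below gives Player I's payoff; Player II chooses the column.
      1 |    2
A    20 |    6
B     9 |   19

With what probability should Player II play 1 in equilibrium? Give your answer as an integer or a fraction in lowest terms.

13/24

Row minima are 6 and 9, so Player I's maximin is 9; column maxima are 20 and 19, so Player II's minimax is 19. These differ, so the equilibrium is in mixed strategies.
Let Player II play 1 with probability q. Player I is indifferent when 20q + 6(1−q) = 9q + 19(1−q), giving q = 13/24.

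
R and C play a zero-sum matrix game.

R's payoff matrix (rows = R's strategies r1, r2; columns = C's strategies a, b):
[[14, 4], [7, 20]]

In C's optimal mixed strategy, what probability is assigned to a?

16/23

Row minima are 4 and 7, so R's maximin is 7; column maxima are 14 and 20, so C's minimax is 14. These differ, so the equilibrium is in mixed strategies.
Let C play a with probability q. R is indifferent when 14q + 4(1−q) = 7q + 20(1−q), giving q = 16/23.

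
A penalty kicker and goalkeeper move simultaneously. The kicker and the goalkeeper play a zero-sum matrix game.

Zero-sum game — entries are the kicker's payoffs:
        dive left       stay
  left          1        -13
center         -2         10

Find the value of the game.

-8/13

Row minima are -13 and -2, so the kicker's maximin is -2; column maxima are 1 and 10, so the goalkeeper's minimax is 1. These differ, so the equilibrium is in mixed strategies.
Let the kicker play left with probability p. The goalkeeper is indifferent when p − 2(1−p) = −13p + 10(1−p), giving p = 6/13.
Let the goalkeeper play dive left with probability q. The kicker is indifferent when q − 13(1−q) = −2q + 10(1−q), giving q = 23/26.
The value is 1·(23/26) + (-13)·(3/26) = -8/13.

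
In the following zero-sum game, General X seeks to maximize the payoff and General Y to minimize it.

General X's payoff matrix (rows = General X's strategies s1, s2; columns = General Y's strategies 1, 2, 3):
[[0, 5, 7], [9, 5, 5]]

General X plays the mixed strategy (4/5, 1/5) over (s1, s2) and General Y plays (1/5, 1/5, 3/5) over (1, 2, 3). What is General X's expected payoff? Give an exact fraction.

133/25

Against (1/5, 1/5, 3/5), each row's expected payoff is s1: 26/5; s2: 29/5.
Taking the (4/5, 1/5)-weighted average: (4/5)·(26/5) + (1/5)·(29/5) = 133/25.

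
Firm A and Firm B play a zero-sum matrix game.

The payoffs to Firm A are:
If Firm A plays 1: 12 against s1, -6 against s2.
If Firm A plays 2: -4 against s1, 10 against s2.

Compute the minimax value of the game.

3

Row minima are -6 and -4, so Firm A's maximin is -4; column maxima are 12 and 10, so Firm B's minimax is 10. These differ, so the equilibrium is in mixed strategies.
Let Firm A play 1 with probability p. Firm B is indifferent when 12p − 4(1−p) = −6p + 10(1−p), giving p = 7/16.
Let Firm B play s1 with probability q. Firm A is indifferent when 12q − 6(1−q) = −4q + 10(1−q), giving q = 1/2.
The value is 12·(1/2) + (-6)·(1/2) = 3.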